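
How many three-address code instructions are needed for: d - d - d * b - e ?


Expression: d - d - d * b - e
Generating three-address code (respecting * over +/- precedence):
  Instruction 1: t1 = d * b
  Instruction 2: t2 = d - d
  Instruction 3: t3 = t2 - t1
  Instruction 4: t4 = t3 - e
Total instructions: 4

4


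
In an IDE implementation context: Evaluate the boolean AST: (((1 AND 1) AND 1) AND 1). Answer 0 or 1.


Step 1: Evaluate inner node
  1 AND 1 = 1
Step 2: Evaluate next node
  1 AND 1 = 1
Step 3: Evaluate root node
  1 AND 1 = 1

1


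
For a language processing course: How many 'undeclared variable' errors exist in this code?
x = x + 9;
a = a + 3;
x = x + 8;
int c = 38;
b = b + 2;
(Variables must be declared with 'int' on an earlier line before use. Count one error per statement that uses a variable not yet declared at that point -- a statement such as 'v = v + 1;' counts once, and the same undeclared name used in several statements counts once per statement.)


Scanning code line by line:
  Line 1: use 'x' -> ERROR (undeclared)
  Line 2: use 'a' -> ERROR (undeclared)
  Line 3: use 'x' -> ERROR (undeclared)
  Line 4: declare 'c' -> declared = ['c']
  Line 5: use 'b' -> ERROR (undeclared)
Total undeclared variable errors: 4

4


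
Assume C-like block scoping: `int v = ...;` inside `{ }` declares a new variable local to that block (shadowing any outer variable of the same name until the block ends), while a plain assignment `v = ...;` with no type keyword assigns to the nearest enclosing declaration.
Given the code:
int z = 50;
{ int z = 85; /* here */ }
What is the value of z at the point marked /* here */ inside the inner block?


Analyzing scoping rules:
Outer scope: declares z = 50
Inner block: 'int z = 85;' declares a NEW z that shadows the outer one
Inside the block the inner declaration is in scope -> 85
Result: 85

85


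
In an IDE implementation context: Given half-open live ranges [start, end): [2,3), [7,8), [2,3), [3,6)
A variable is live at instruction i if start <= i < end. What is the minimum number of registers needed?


Live ranges:
  Var0: [2, 3)
  Var1: [7, 8)
  Var2: [2, 3)
  Var3: [3, 6)
Sweep-line events (position, delta, active):
  pos=2 start -> active=1
  pos=2 start -> active=2
  pos=3 end -> active=1
  pos=3 end -> active=0
  pos=3 start -> active=1
  pos=6 end -> active=0
  pos=7 start -> active=1
  pos=8 end -> active=0
Maximum simultaneous active: 2
Minimum registers needed: 2

2


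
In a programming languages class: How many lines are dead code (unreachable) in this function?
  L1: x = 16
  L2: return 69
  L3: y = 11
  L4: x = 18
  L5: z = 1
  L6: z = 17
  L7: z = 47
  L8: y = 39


Analyzing control flow:
  L1: reachable (before return)
  L2: reachable (return statement)
  L3: DEAD (after return at L2)
  L4: DEAD (after return at L2)
  L5: DEAD (after return at L2)
  L6: DEAD (after return at L2)
  L7: DEAD (after return at L2)
  L8: DEAD (after return at L2)
Return at L2, total lines = 8
Dead lines: L3 through L8
Count: 6

6


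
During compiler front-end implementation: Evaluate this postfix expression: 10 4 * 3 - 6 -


Processing tokens left to right:
Push 10, Push 4
Pop 10 and 4, compute 10 * 4 = 40, push 40
Push 3
Pop 40 and 3, compute 40 - 3 = 37, push 37
Push 6
Pop 37 and 6, compute 37 - 6 = 31, push 31
Stack result: 31

31


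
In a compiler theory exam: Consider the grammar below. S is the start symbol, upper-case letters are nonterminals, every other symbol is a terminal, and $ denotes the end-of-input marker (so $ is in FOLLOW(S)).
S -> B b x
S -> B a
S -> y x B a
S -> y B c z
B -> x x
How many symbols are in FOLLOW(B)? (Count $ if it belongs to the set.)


S is the start symbol and does not occur in any rule body, so FOLLOW(S) = {$}.
Examining every occurrence of B in a rule body:
  S -> B b x : B is followed by terminal 'b' -> add 'b'
  S -> B a : B is followed by terminal 'a' -> add 'a'
  S -> y x B a : B is followed by terminal 'a' -> add 'a' (already in the set)
  S -> y B c z : B is followed by terminal 'c' -> add 'c'
  B -> x x : B does not occur in the body -> contributes nothing
FOLLOW(B) = {a, b, c}
Count: 3

3


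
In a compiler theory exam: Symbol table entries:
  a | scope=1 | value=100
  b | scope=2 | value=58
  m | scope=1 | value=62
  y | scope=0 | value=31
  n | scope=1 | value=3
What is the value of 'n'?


Searching symbol table for 'n':
  a | scope=1 | value=100
  b | scope=2 | value=58
  m | scope=1 | value=62
  y | scope=0 | value=31
  n | scope=1 | value=3 <- MATCH
Found 'n' at scope 1 with value 3

3


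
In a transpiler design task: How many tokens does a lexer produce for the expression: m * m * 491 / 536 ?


Scanning 'm * m * 491 / 536'
Token 1: 'm' -> identifier
Token 2: '*' -> operator
Token 3: 'm' -> identifier
Token 4: '*' -> operator
Token 5: '491' -> integer_literal
Token 6: '/' -> operator
Token 7: '536' -> integer_literal
Total tokens: 7

7


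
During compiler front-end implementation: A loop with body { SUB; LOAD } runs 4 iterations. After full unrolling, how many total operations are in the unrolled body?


Loop body operations: SUB, LOAD (2 ops per iteration)
Unrolling 4 iterations:
  Iteration 1: SUB, LOAD (2 ops)
  Iteration 2: SUB, LOAD (2 ops)
  Iteration 3: SUB, LOAD (2 ops)
  Iteration 4: SUB, LOAD (2 ops)
Total: 4 iterations * 2 ops/iter = 8 operations

8


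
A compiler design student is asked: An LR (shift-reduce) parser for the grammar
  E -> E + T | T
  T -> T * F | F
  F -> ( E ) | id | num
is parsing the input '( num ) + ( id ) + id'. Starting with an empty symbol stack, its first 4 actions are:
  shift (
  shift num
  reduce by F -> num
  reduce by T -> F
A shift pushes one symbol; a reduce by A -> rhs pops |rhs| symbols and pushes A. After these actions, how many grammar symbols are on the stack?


Tracking the symbol stack through each action:
  Action 1: shift '(' : push -> stack = [(] (size 1)
  Action 2: shift 'num' : push -> stack = [(, num] (size 2)
  Action 3: reduce by F -> num : pop 1, push F -> stack = [(, F] (size 2)
  Action 4: reduce by T -> F : pop 1, push T -> stack = [(, T] (size 2)
Final stack size: 2

2


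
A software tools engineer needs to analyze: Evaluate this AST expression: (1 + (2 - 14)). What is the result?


Expression: (1 + (2 - 14))
Evaluating step by step:
  2 - 14 = -12
  1 + -12 = -11
Result: -11

-11


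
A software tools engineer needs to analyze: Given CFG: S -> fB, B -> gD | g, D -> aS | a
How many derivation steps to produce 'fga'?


Grammar: S -> fB, B -> gD | g, D -> aS | a
Deriving 'fga':
Step 1: S -> fB => fB
Step 2: B -> gD => fgD
Step 3: D -> a => fga
Total derivation steps: 3

3


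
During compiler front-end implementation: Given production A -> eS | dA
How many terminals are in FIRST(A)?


Production: A -> eS | dA
Examining each alternative for leading terminals:
  A -> eS : first terminal = 'e'
  A -> dA : first terminal = 'd'
FIRST(A) = {d, e}
Count: 2

2


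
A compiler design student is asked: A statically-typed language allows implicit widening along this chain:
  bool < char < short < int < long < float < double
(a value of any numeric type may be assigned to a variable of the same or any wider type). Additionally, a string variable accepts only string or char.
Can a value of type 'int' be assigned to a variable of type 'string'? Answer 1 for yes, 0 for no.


Target variable type: string
Source value type: int
Rule: string accepts only {string, char}
  source 'int' in {string, char}? No
Result: 0

0


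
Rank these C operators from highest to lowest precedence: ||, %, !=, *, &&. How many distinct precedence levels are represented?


Looking up precedence for each operator:
  || -> precedence 1
  % -> precedence 6
  != -> precedence 3
  * -> precedence 6
  && -> precedence 2
Sorted highest to lowest: %, *, !=, &&, ||
Distinct precedence values: [6, 3, 2, 1]
Number of distinct levels: 4

4


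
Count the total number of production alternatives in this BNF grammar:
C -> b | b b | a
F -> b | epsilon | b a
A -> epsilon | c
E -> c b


Counting alternatives per rule:
  C: 3 alternative(s)
  F: 3 alternative(s)
  A: 2 alternative(s)
  E: 1 alternative(s)
Sum: 3 + 3 + 2 + 1 = 9

9


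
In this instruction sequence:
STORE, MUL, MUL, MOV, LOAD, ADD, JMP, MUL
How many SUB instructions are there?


Scanning instruction sequence for SUB:
  Position 1: STORE
  Position 2: MUL
  Position 3: MUL
  Position 4: MOV
  Position 5: LOAD
  Position 6: ADD
  Position 7: JMP
  Position 8: MUL
Matches at positions: []
Total SUB count: 0

0


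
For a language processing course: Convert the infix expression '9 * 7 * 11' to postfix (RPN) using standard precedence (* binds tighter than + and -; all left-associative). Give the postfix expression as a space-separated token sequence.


Applying the shunting-yard algorithm:
  Operand 9 -> output
  Push '*' onto operator stack -> op-stack: [*]
  Operand 7 -> output
  See '*' (prec 2); top '*' (prec 2) >= it -> pop '*' to output
  Push '*' onto operator stack -> op-stack: [*]
  Operand 11 -> output
  End of input: pop '*' to output
Postfix result: 9 7 * 11 *

9 7 * 11 *


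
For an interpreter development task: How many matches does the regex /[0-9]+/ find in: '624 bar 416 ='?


Pattern: /[0-9]+/ (int literals)
Input: '624 bar 416 ='
Scanning for matches:
  Match 1: '624'
  Match 2: '416'
Total matches: 2

2


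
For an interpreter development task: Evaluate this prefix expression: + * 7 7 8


Parsing prefix expression: + * 7 7 8
Step 1: Innermost operation '* 7 7'
  7 * 7 = 49
Step 2: Outer operation '+ [49] 8'
  49 + 8 = 57

57


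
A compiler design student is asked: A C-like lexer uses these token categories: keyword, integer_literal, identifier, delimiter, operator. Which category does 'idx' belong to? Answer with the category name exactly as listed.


Token: 'idx'
Checking categories:
  identifier: YES
  integer_literal: no
  operator: no
  keyword: no
  delimiter: no
Category: identifier

identifier


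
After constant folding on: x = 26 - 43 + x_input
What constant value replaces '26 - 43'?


Identifying constant sub-expression:
  Original: x = 26 - 43 + x_input
  26 and 43 are both compile-time constants
  Evaluating: 26 - 43 = -17
  After folding: x = -17 + x_input

-17


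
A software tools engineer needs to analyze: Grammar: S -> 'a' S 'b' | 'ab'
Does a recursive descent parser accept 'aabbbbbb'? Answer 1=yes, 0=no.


Grammar accepts strings of the form a^n b^n (n >= 1)
Word: 'aabbbbbb'
Counting: 2 a's and 6 b's
Check: 2 == 6? No
Mismatch: a-count != b-count
Rejected

0


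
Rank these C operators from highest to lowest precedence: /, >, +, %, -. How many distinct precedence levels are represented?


Looking up precedence for each operator:
  / -> precedence 6
  > -> precedence 4
  + -> precedence 5
  % -> precedence 6
  - -> precedence 5
Sorted highest to lowest: /, %, +, -, >
Distinct precedence values: [6, 5, 4]
Number of distinct levels: 3

3


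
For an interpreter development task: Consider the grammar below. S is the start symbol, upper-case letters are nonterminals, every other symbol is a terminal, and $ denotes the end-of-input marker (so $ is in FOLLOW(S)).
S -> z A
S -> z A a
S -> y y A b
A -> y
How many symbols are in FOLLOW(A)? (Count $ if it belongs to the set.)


S is the start symbol and does not occur in any rule body, so FOLLOW(S) = {$}.
Examining every occurrence of A in a rule body:
  S -> z A : A is at the right end -> add FOLLOW(S) = {$}
  S -> z A a : A is followed by terminal 'a' -> add 'a'
  S -> y y A b : A is followed by terminal 'b' -> add 'b'
  A -> y : A does not occur in the body -> contributes nothing
FOLLOW(A) = {a, b, $}
Count: 3

3


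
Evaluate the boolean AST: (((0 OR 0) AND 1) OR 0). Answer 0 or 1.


Step 1: Evaluate inner node
  0 OR 0 = 0
Step 2: Evaluate next node
  0 AND 1 = 0
Step 3: Evaluate root node
  0 OR 0 = 0

0


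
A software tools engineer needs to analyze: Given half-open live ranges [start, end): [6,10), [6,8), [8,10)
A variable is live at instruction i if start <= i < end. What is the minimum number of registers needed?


Live ranges:
  Var0: [6, 10)
  Var1: [6, 8)
  Var2: [8, 10)
Sweep-line events (position, delta, active):
  pos=6 start -> active=1
  pos=6 start -> active=2
  pos=8 end -> active=1
  pos=8 start -> active=2
  pos=10 end -> active=1
  pos=10 end -> active=0
Maximum simultaneous active: 2
Minimum registers needed: 2

2


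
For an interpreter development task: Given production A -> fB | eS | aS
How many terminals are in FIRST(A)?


Production: A -> fB | eS | aS
Examining each alternative for leading terminals:
  A -> fB : first terminal = 'f'
  A -> eS : first terminal = 'e'
  A -> aS : first terminal = 'a'
FIRST(A) = {a, e, f}
Count: 3

3


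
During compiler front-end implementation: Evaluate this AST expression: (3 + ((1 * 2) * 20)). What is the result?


Expression: (3 + ((1 * 2) * 20))
Evaluating step by step:
  1 * 2 = 2
  2 * 20 = 40
  3 + 40 = 43
Result: 43

43


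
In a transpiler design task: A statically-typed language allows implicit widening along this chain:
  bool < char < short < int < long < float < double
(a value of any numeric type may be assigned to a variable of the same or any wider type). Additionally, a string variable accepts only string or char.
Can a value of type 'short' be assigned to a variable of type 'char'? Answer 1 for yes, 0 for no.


Target variable type: char
Source value type: short
Numeric ranks: short=2, char=1
Widening allowed iff rank(source) <= rank(target): 2 <= 1? No
Result: 0

0


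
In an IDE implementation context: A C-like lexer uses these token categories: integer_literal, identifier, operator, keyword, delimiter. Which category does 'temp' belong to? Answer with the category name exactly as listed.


Token: 'temp'
Checking categories:
  identifier: YES
  integer_literal: no
  operator: no
  keyword: no
  delimiter: no
Category: identifier

identifier


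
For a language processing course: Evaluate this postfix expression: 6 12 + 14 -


Processing tokens left to right:
Push 6, Push 12
Pop 6 and 12, compute 6 + 12 = 18, push 18
Push 14
Pop 18 and 14, compute 18 - 14 = 4, push 4
Stack result: 4

4


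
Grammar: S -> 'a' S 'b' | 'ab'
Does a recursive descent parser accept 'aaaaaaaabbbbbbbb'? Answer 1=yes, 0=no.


Grammar accepts strings of the form a^n b^n (n >= 1)
Word: 'aaaaaaaabbbbbbbb'
Counting: 8 a's and 8 b's
Check: 8 == 8? Yes
Derivation (S -> aSb applied 7 time(s), then S -> ab): S => aSb => aaSbb => aaaSbbb => aaaaSbbbb => aaaaaSbbbbb => aaaaaaSbbbbbb => aaaaaaaSbbbbbbb => aaaaaaaabbbbbbbb
Accepted

1


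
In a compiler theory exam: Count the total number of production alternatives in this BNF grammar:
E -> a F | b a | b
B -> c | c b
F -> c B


Counting alternatives per rule:
  E: 3 alternative(s)
  B: 2 alternative(s)
  F: 1 alternative(s)
Sum: 3 + 2 + 1 = 6

6


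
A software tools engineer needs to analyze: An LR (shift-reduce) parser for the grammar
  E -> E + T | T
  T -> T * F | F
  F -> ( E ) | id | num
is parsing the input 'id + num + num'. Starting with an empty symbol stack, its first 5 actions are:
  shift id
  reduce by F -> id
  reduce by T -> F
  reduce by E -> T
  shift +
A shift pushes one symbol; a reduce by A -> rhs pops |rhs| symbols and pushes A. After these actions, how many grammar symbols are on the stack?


Tracking the symbol stack through each action:
  Action 1: shift 'id' : push -> stack = [id] (size 1)
  Action 2: reduce by F -> id : pop 1, push F -> stack = [F] (size 1)
  Action 3: reduce by T -> F : pop 1, push T -> stack = [T] (size 1)
  Action 4: reduce by E -> T : pop 1, push E -> stack = [E] (size 1)
  Action 5: shift '+' : push -> stack = [E, +] (size 2)
Final stack size: 2

2


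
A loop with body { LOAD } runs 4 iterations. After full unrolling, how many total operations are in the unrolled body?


Loop body operations: LOAD (1 op per iteration)
Unrolling 4 iterations:
  Iteration 1: LOAD (1 ops)
  Iteration 2: LOAD (1 ops)
  Iteration 3: LOAD (1 ops)
  Iteration 4: LOAD (1 ops)
Total: 4 iterations * 1 ops/iter = 4 operations

4


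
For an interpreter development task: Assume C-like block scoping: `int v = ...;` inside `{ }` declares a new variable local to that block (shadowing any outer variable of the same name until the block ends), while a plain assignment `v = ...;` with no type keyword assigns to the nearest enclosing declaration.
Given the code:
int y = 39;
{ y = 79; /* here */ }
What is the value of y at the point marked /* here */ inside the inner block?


Analyzing scoping rules:
Outer scope: declares y = 39
Inner block: 'y = 79;' has no type keyword, so it is an assignment to the outer y (no shadowing)
Inside the block, after the assignment -> 79
Result: 79

79


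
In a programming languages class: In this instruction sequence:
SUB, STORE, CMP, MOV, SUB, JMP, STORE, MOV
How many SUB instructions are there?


Scanning instruction sequence for SUB:
  Position 1: SUB <- MATCH
  Position 2: STORE
  Position 3: CMP
  Position 4: MOV
  Position 5: SUB <- MATCH
  Position 6: JMP
  Position 7: STORE
  Position 8: MOV
Matches at positions: [1, 5]
Total SUB count: 2

2


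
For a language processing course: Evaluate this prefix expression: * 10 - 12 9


Parsing prefix expression: * 10 - 12 9
Step 1: Innermost operation '- 12 9'
  12 - 9 = 3
Step 2: Outer operation '* 10 [3]'
  10 * 3 = 30

30


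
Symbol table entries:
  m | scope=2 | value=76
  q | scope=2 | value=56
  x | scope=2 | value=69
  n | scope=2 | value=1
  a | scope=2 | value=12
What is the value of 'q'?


Searching symbol table for 'q':
  m | scope=2 | value=76
  q | scope=2 | value=56 <- MATCH
  x | scope=2 | value=69
  n | scope=2 | value=1
  a | scope=2 | value=12
Found 'q' at scope 2 with value 56

56


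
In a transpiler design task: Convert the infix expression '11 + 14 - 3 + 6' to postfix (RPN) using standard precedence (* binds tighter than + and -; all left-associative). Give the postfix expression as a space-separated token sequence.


Applying the shunting-yard algorithm:
  Operand 11 -> output
  Push '+' onto operator stack -> op-stack: [+]
  Operand 14 -> output
  See '-' (prec 1); top '+' (prec 1) >= it -> pop '+' to output
  Push '-' onto operator stack -> op-stack: [-]
  Operand 3 -> output
  See '+' (prec 1); top '-' (prec 1) >= it -> pop '-' to output
  Push '+' onto operator stack -> op-stack: [+]
  Operand 6 -> output
  End of input: pop '+' to output
Postfix result: 11 14 + 3 - 6 +

11 14 + 3 - 6 +


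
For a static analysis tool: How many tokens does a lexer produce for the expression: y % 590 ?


Scanning 'y % 590'
Token 1: 'y' -> identifier
Token 2: '%' -> operator
Token 3: '590' -> integer_literal
Total tokens: 3

3


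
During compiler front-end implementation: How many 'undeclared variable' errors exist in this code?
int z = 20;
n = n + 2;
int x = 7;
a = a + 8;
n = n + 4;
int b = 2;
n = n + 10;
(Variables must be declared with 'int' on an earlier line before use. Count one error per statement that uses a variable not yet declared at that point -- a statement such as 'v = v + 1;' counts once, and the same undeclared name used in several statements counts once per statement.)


Scanning code line by line:
  Line 1: declare 'z' -> declared = ['z']
  Line 2: use 'n' -> ERROR (undeclared)
  Line 3: declare 'x' -> declared = ['x', 'z']
  Line 4: use 'a' -> ERROR (undeclared)
  Line 5: use 'n' -> ERROR (undeclared)
  Line 6: declare 'b' -> declared = ['b', 'x', 'z']
  Line 7: use 'n' -> ERROR (undeclared)
Total undeclared variable errors: 4

4


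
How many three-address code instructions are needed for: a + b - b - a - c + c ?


Expression: a + b - b - a - c + c
Generating three-address code (respecting * over +/- precedence):
  Instruction 1: t1 = a + b
  Instruction 2: t2 = t1 - b
  Instruction 3: t3 = t2 - a
  Instruction 4: t4 = t3 - c
  Instruction 5: t5 = t4 + c
Total instructions: 5

5


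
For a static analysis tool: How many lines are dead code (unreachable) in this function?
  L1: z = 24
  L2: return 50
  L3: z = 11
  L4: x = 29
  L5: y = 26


Analyzing control flow:
  L1: reachable (before return)
  L2: reachable (return statement)
  L3: DEAD (after return at L2)
  L4: DEAD (after return at L2)
  L5: DEAD (after return at L2)
Return at L2, total lines = 5
Dead lines: L3 through L5
Count: 3

3


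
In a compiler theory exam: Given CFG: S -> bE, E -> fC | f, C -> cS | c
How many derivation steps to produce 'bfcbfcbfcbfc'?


Grammar: S -> bE, E -> fC | f, C -> cS | c
Deriving 'bfcbfcbfcbfc':
Step 1: S -> bE => bE
Step 2: E -> fC => bfC
Step 3: C -> cS => bfcS
Step 4: S -> bE => bfcbE
Step 5: E -> fC => bfcbfC
Step 6: C -> cS => bfcbfcS
Step 7: S -> bE => bfcbfcbE
Step 8: E -> fC => bfcbfcbfC
Step 9: C -> cS => bfcbfcbfcS
Step 10: S -> bE => bfcbfcbfcbE
Step 11: E -> fC => bfcbfcbfcbfC
Step 12: C -> c => bfcbfcbfcbfc
Total derivation steps: 12

12


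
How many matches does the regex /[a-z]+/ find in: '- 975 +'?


Pattern: /[a-z]+/ (identifiers)
Input: '- 975 +'
Scanning for matches:
Total matches: 0

0


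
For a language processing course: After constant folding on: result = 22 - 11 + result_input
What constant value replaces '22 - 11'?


Identifying constant sub-expression:
  Original: result = 22 - 11 + result_input
  22 and 11 are both compile-time constants
  Evaluating: 22 - 11 = 11
  After folding: result = 11 + result_input

11


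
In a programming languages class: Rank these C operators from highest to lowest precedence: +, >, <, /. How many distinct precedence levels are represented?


Looking up precedence for each operator:
  + -> precedence 5
  > -> precedence 4
  < -> precedence 4
  / -> precedence 6
Sorted highest to lowest: /, +, >, <
Distinct precedence values: [6, 5, 4]
Number of distinct levels: 3

3


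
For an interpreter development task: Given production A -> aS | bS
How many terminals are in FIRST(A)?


Production: A -> aS | bS
Examining each alternative for leading terminals:
  A -> aS : first terminal = 'a'
  A -> bS : first terminal = 'b'
FIRST(A) = {a, b}
Count: 2

2


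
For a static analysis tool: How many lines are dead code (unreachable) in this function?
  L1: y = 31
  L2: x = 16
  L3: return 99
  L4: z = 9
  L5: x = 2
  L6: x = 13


Analyzing control flow:
  L1: reachable (before return)
  L2: reachable (before return)
  L3: reachable (return statement)
  L4: DEAD (after return at L3)
  L5: DEAD (after return at L3)
  L6: DEAD (after return at L3)
Return at L3, total lines = 6
Dead lines: L4 through L6
Count: 3

3


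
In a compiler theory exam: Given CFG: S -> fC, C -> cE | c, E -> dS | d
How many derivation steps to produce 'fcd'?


Grammar: S -> fC, C -> cE | c, E -> dS | d
Deriving 'fcd':
Step 1: S -> fC => fC
Step 2: C -> cE => fcE
Step 3: E -> d => fcd
Total derivation steps: 3

3


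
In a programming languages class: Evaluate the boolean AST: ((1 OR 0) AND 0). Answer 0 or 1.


Step 1: Evaluate inner node
  1 OR 0 = 1
Step 2: Evaluate root node
  1 AND 0 = 0

0


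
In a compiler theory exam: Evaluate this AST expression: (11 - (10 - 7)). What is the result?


Expression: (11 - (10 - 7))
Evaluating step by step:
  10 - 7 = 3
  11 - 3 = 8
Result: 8

8


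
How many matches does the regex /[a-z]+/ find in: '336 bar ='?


Pattern: /[a-z]+/ (identifiers)
Input: '336 bar ='
Scanning for matches:
  Match 1: 'bar'
Total matches: 1

1


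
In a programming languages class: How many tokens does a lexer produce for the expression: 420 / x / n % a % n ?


Scanning '420 / x / n % a % n'
Token 1: '420' -> integer_literal
Token 2: '/' -> operator
Token 3: 'x' -> identifier
Token 4: '/' -> operator
Token 5: 'n' -> identifier
Token 6: '%' -> operator
Token 7: 'a' -> identifier
Token 8: '%' -> operator
Token 9: 'n' -> identifier
Total tokens: 9

9


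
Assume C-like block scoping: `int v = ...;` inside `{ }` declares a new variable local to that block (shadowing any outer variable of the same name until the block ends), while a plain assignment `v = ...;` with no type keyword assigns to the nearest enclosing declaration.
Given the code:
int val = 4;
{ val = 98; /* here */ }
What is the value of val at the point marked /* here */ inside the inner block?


Analyzing scoping rules:
Outer scope: declares val = 4
Inner block: 'val = 98;' has no type keyword, so it is an assignment to the outer val (no shadowing)
Inside the block, after the assignment -> 98
Result: 98

98


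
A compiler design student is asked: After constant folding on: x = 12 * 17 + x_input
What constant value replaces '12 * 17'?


Identifying constant sub-expression:
  Original: x = 12 * 17 + x_input
  12 and 17 are both compile-time constants
  Evaluating: 12 * 17 = 204
  After folding: x = 204 + x_input

204


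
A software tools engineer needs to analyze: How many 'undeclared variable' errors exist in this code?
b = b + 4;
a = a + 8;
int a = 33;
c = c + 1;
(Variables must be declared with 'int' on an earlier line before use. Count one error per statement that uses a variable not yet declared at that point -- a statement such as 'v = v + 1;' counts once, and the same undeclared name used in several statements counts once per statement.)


Scanning code line by line:
  Line 1: use 'b' -> ERROR (undeclared)
  Line 2: use 'a' -> ERROR (undeclared)
  Line 3: declare 'a' -> declared = ['a']
  Line 4: use 'c' -> ERROR (undeclared)
Total undeclared variable errors: 3

3


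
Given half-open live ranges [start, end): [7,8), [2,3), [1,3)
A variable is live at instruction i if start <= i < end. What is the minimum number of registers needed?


Live ranges:
  Var0: [7, 8)
  Var1: [2, 3)
  Var2: [1, 3)
Sweep-line events (position, delta, active):
  pos=1 start -> active=1
  pos=2 start -> active=2
  pos=3 end -> active=1
  pos=3 end -> active=0
  pos=7 start -> active=1
  pos=8 end -> active=0
Maximum simultaneous active: 2
Minimum registers needed: 2

2


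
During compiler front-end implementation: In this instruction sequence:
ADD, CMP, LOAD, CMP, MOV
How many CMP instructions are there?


Scanning instruction sequence for CMP:
  Position 1: ADD
  Position 2: CMP <- MATCH
  Position 3: LOAD
  Position 4: CMP <- MATCH
  Position 5: MOV
Matches at positions: [2, 4]
Total CMP count: 2

2


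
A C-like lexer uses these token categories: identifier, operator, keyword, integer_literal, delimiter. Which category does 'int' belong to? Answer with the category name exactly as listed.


Token: 'int'
Checking categories:
  identifier: no
  integer_literal: no
  operator: no
  keyword: YES
  delimiter: no
Category: keyword

keyword


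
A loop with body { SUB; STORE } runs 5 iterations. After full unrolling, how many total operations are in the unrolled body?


Loop body operations: SUB, STORE (2 ops per iteration)
Unrolling 5 iterations:
  Iteration 1: SUB, STORE (2 ops)
  Iteration 2: SUB, STORE (2 ops)
  Iteration 3: SUB, STORE (2 ops)
  Iteration 4: SUB, STORE (2 ops)
  Iteration 5: SUB, STORE (2 ops)
Total: 5 iterations * 2 ops/iter = 10 operations

10


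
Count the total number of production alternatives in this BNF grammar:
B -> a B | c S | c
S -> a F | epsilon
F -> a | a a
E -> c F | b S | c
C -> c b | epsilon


Counting alternatives per rule:
  B: 3 alternative(s)
  S: 2 alternative(s)
  F: 2 alternative(s)
  E: 3 alternative(s)
  C: 2 alternative(s)
Sum: 3 + 2 + 2 + 3 + 2 = 12

12


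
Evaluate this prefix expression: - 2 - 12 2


Parsing prefix expression: - 2 - 12 2
Step 1: Innermost operation '- 12 2'
  12 - 2 = 10
Step 2: Outer operation '- 2 [10]'
  2 - 10 = -8

-8


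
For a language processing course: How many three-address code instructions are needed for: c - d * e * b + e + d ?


Expression: c - d * e * b + e + d
Generating three-address code (respecting * over +/- precedence):
  Instruction 1: t1 = d * e
  Instruction 2: t2 = t1 * b
  Instruction 3: t3 = c - t2
  Instruction 4: t4 = t3 + e
  Instruction 5: t5 = t4 + d
Total instructions: 5

5


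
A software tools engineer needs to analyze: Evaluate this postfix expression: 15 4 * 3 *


Processing tokens left to right:
Push 15, Push 4
Pop 15 and 4, compute 15 * 4 = 60, push 60
Push 3
Pop 60 and 3, compute 60 * 3 = 180, push 180
Stack result: 180

180


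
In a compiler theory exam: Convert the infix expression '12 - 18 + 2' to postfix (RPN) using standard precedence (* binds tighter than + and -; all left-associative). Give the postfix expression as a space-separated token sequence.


Applying the shunting-yard algorithm:
  Operand 12 -> output
  Push '-' onto operator stack -> op-stack: [-]
  Operand 18 -> output
  See '+' (prec 1); top '-' (prec 1) >= it -> pop '-' to output
  Push '+' onto operator stack -> op-stack: [+]
  Operand 2 -> output
  End of input: pop '+' to output
Postfix result: 12 18 - 2 +

12 18 - 2 +


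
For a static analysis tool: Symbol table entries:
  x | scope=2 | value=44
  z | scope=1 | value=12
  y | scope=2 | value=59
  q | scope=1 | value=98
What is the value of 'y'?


Searching symbol table for 'y':
  x | scope=2 | value=44
  z | scope=1 | value=12
  y | scope=2 | value=59 <- MATCH
  q | scope=1 | value=98
Found 'y' at scope 2 with value 59

59


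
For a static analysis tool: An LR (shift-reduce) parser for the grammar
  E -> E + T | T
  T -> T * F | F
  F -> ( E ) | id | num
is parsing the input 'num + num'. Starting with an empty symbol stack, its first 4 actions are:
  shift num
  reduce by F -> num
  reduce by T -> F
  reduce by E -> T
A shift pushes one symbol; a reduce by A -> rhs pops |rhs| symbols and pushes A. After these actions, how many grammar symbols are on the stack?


Tracking the symbol stack through each action:
  Action 1: shift 'num' : push -> stack = [num] (size 1)
  Action 2: reduce by F -> num : pop 1, push F -> stack = [F] (size 1)
  Action 3: reduce by T -> F : pop 1, push T -> stack = [T] (size 1)
  Action 4: reduce by E -> T : pop 1, push E -> stack = [E] (size 1)
Final stack size: 1

1


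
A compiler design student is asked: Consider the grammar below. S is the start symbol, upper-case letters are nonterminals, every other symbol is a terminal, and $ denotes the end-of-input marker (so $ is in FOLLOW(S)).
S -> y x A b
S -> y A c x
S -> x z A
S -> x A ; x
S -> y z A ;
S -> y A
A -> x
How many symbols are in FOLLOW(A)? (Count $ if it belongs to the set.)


S is the start symbol and does not occur in any rule body, so FOLLOW(S) = {$}.
Examining every occurrence of A in a rule body:
  S -> y x A b : A is followed by terminal 'b' -> add 'b'
  S -> y A c x : A is followed by terminal 'c' -> add 'c'
  S -> x z A : A is at the right end -> add FOLLOW(S) = {$}
  S -> x A ; x : A is followed by terminal ';' -> add ';'
  S -> y z A ; : A is followed by terminal ';' -> add ';' (already in the set)
  S -> y A : A is at the right end -> add FOLLOW(S) = {$} (already in the set)
  A -> x : A does not occur in the body -> contributes nothing
FOLLOW(A) = {;, b, c, $}
Count: 4

4


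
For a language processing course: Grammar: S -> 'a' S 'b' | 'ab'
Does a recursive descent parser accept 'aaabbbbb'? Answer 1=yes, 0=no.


Grammar accepts strings of the form a^n b^n (n >= 1)
Word: 'aaabbbbb'
Counting: 3 a's and 5 b's
Check: 3 == 5? No
Mismatch: a-count != b-count
Rejected

0


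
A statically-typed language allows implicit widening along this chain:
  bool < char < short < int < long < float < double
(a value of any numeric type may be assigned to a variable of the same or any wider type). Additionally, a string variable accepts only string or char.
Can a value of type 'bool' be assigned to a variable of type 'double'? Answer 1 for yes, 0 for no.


Target variable type: double
Source value type: bool
Numeric ranks: bool=0, double=6
Widening allowed iff rank(source) <= rank(target): 0 <= 6? Yes
Result: 1

1


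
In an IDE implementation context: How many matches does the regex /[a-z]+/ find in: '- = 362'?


Pattern: /[a-z]+/ (identifiers)
Input: '- = 362'
Scanning for matches:
Total matches: 0

0


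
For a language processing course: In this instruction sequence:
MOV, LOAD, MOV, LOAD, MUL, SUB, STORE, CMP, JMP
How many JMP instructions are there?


Scanning instruction sequence for JMP:
  Position 1: MOV
  Position 2: LOAD
  Position 3: MOV
  Position 4: LOAD
  Position 5: MUL
  Position 6: SUB
  Position 7: STORE
  Position 8: CMP
  Position 9: JMP <- MATCH
Matches at positions: [9]
Total JMP count: 1

1


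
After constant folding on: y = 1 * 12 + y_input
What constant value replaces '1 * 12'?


Identifying constant sub-expression:
  Original: y = 1 * 12 + y_input
  1 and 12 are both compile-time constants
  Evaluating: 1 * 12 = 12
  After folding: y = 12 + y_input

12


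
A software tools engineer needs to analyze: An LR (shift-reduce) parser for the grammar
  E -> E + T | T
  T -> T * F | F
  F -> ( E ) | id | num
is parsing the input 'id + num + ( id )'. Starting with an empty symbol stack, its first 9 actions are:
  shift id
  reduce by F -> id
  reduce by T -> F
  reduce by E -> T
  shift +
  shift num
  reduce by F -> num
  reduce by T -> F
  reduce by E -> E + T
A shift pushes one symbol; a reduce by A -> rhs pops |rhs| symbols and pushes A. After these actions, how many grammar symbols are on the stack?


Tracking the symbol stack through each action:
  Action 1: shift 'id' : push -> stack = [id] (size 1)
  Action 2: reduce by F -> id : pop 1, push F -> stack = [F] (size 1)
  Action 3: reduce by T -> F : pop 1, push T -> stack = [T] (size 1)
  Action 4: reduce by E -> T : pop 1, push E -> stack = [E] (size 1)
  Action 5: shift '+' : push -> stack = [E, +] (size 2)
  Action 6: shift 'num' : push -> stack = [E, +, num] (size 3)
  Action 7: reduce by F -> num : pop 1, push F -> stack = [E, +, F] (size 3)
  Action 8: reduce by T -> F : pop 1, push T -> stack = [E, +, T] (size 3)
  Action 9: reduce by E -> E + T : pop 3, push E -> stack = [E] (size 1)
Final stack size: 1

1


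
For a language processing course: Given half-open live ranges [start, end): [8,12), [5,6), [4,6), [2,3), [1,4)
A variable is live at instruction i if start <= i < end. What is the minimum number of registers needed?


Live ranges:
  Var0: [8, 12)
  Var1: [5, 6)
  Var2: [4, 6)
  Var3: [2, 3)
  Var4: [1, 4)
Sweep-line events (position, delta, active):
  pos=1 start -> active=1
  pos=2 start -> active=2
  pos=3 end -> active=1
  pos=4 end -> active=0
  pos=4 start -> active=1
  pos=5 start -> active=2
  pos=6 end -> active=1
  pos=6 end -> active=0
  pos=8 start -> active=1
  pos=12 end -> active=0
Maximum simultaneous active: 2
Minimum registers needed: 2

2


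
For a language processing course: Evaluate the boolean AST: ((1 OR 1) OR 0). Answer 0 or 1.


Step 1: Evaluate inner node
  1 OR 1 = 1
Step 2: Evaluate root node
  1 OR 0 = 1

1


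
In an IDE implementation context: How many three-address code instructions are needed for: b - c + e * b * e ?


Expression: b - c + e * b * e
Generating three-address code (respecting * over +/- precedence):
  Instruction 1: t1 = e * b
  Instruction 2: t2 = t1 * e
  Instruction 3: t3 = b - c
  Instruction 4: t4 = t3 + t2
Total instructions: 4

4


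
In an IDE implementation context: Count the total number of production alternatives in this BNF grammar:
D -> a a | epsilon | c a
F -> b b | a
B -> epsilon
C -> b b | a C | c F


Counting alternatives per rule:
  D: 3 alternative(s)
  F: 2 alternative(s)
  B: 1 alternative(s)
  C: 3 alternative(s)
Sum: 3 + 2 + 1 + 3 = 9

9


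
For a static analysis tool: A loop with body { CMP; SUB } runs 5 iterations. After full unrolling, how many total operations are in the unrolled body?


Loop body operations: CMP, SUB (2 ops per iteration)
Unrolling 5 iterations:
  Iteration 1: CMP, SUB (2 ops)
  Iteration 2: CMP, SUB (2 ops)
  Iteration 3: CMP, SUB (2 ops)
  Iteration 4: CMP, SUB (2 ops)
  Iteration 5: CMP, SUB (2 ops)
Total: 5 iterations * 2 ops/iter = 10 operations

10


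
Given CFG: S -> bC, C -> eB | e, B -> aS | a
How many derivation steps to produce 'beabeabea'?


Grammar: S -> bC, C -> eB | e, B -> aS | a
Deriving 'beabeabea':
Step 1: S -> bC => bC
Step 2: C -> eB => beB
Step 3: B -> aS => beaS
Step 4: S -> bC => beabC
Step 5: C -> eB => beabeB
Step 6: B -> aS => beabeaS
Step 7: S -> bC => beabeabC
Step 8: C -> eB => beabeabeB
Step 9: B -> a => beabeabea
Total derivation steps: 9

9


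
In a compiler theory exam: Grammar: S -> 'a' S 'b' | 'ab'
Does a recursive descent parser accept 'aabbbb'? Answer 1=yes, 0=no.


Grammar accepts strings of the form a^n b^n (n >= 1)
Word: 'aabbbb'
Counting: 2 a's and 4 b's
Check: 2 == 4? No
Mismatch: a-count != b-count
Rejected

0


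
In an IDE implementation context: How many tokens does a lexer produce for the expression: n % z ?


Scanning 'n % z'
Token 1: 'n' -> identifier
Token 2: '%' -> operator
Token 3: 'z' -> identifier
Total tokens: 3

3


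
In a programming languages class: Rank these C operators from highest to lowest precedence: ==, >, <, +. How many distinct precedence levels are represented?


Looking up precedence for each operator:
  == -> precedence 3
  > -> precedence 4
  < -> precedence 4
  + -> precedence 5
Sorted highest to lowest: +, >, <, ==
Distinct precedence values: [5, 4, 3]
Number of distinct levels: 3

3


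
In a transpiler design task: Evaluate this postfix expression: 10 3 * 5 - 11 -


Processing tokens left to right:
Push 10, Push 3
Pop 10 and 3, compute 10 * 3 = 30, push 30
Push 5
Pop 30 and 5, compute 30 - 5 = 25, push 25
Push 11
Pop 25 and 11, compute 25 - 11 = 14, push 14
Stack result: 14

14


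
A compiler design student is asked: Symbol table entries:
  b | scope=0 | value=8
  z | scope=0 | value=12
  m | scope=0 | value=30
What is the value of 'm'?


Searching symbol table for 'm':
  b | scope=0 | value=8
  z | scope=0 | value=12
  m | scope=0 | value=30 <- MATCH
Found 'm' at scope 0 with value 30

30


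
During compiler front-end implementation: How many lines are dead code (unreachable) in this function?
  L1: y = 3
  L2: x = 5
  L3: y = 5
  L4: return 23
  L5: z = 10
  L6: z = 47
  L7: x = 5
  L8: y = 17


Analyzing control flow:
  L1: reachable (before return)
  L2: reachable (before return)
  L3: reachable (before return)
  L4: reachable (return statement)
  L5: DEAD (after return at L4)
  L6: DEAD (after return at L4)
  L7: DEAD (after return at L4)
  L8: DEAD (after return at L4)
Return at L4, total lines = 8
Dead lines: L5 through L8
Count: 4

4


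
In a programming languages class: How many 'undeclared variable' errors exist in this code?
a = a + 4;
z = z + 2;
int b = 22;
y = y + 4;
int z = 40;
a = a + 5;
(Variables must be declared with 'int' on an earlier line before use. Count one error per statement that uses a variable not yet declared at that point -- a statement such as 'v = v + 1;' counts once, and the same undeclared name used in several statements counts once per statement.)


Scanning code line by line:
  Line 1: use 'a' -> ERROR (undeclared)
  Line 2: use 'z' -> ERROR (undeclared)
  Line 3: declare 'b' -> declared = ['b']
  Line 4: use 'y' -> ERROR (undeclared)
  Line 5: declare 'z' -> declared = ['b', 'z']
  Line 6: use 'a' -> ERROR (undeclared)
Total undeclared variable errors: 4

4


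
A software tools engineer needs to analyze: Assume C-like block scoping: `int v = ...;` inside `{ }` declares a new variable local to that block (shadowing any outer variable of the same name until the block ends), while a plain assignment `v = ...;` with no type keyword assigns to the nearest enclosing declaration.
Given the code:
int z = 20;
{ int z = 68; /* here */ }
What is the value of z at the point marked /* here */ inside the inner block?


Analyzing scoping rules:
Outer scope: declares z = 20
Inner block: 'int z = 68;' declares a NEW z that shadows the outer one
Inside the block the inner declaration is in scope -> 68
Result: 68

68
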